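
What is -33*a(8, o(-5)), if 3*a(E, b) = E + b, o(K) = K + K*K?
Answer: -308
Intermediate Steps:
o(K) = K + K**2
a(E, b) = E/3 + b/3 (a(E, b) = (E + b)/3 = E/3 + b/3)
-33*a(8, o(-5)) = -33*((1/3)*8 + (-5*(1 - 5))/3) = -33*(8/3 + (-5*(-4))/3) = -33*(8/3 + (1/3)*20) = -33*(8/3 + 20/3) = -33*28/3 = -308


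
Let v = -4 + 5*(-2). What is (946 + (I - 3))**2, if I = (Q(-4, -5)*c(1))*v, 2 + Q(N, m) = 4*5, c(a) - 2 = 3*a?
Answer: 100489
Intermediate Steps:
c(a) = 2 + 3*a
Q(N, m) = 18 (Q(N, m) = -2 + 4*5 = -2 + 20 = 18)
v = -14 (v = -4 - 10 = -14)
I = -1260 (I = (18*(2 + 3*1))*(-14) = (18*(2 + 3))*(-14) = (18*5)*(-14) = 90*(-14) = -1260)
(946 + (I - 3))**2 = (946 + (-1260 - 3))**2 = (946 - 1263)**2 = (-317)**2 = 100489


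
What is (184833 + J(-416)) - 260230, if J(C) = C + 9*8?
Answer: -75741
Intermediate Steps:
J(C) = 72 + C (J(C) = C + 72 = 72 + C)
(184833 + J(-416)) - 260230 = (184833 + (72 - 416)) - 260230 = (184833 - 344) - 260230 = 184489 - 260230 = -75741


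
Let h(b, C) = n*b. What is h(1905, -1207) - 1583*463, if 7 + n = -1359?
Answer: -3335159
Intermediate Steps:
n = -1366 (n = -7 - 1359 = -1366)
h(b, C) = -1366*b
h(1905, -1207) - 1583*463 = -1366*1905 - 1583*463 = -2602230 - 1*732929 = -2602230 - 732929 = -3335159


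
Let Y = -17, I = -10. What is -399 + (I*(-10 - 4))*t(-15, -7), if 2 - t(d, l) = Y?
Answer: 2261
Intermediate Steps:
t(d, l) = 19 (t(d, l) = 2 - 1*(-17) = 2 + 17 = 19)
-399 + (I*(-10 - 4))*t(-15, -7) = -399 - 10*(-10 - 4)*19 = -399 - 10*(-14)*19 = -399 + 140*19 = -399 + 2660 = 2261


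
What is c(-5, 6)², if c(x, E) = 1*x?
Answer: 25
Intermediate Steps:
c(x, E) = x
c(-5, 6)² = (-5)² = 25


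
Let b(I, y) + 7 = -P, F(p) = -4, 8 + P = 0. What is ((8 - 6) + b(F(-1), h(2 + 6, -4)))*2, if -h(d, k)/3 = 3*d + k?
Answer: 6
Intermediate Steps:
P = -8 (P = -8 + 0 = -8)
h(d, k) = -9*d - 3*k (h(d, k) = -3*(3*d + k) = -3*(k + 3*d) = -9*d - 3*k)
b(I, y) = 1 (b(I, y) = -7 - 1*(-8) = -7 + 8 = 1)
((8 - 6) + b(F(-1), h(2 + 6, -4)))*2 = ((8 - 6) + 1)*2 = (2 + 1)*2 = 3*2 = 6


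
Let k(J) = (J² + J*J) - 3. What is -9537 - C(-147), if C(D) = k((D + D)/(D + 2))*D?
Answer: -184375266/21025 ≈ -8769.3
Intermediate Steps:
k(J) = -3 + 2*J² (k(J) = (J² + J²) - 3 = 2*J² - 3 = -3 + 2*J²)
C(D) = D*(-3 + 8*D²/(2 + D)²) (C(D) = (-3 + 2*((D + D)/(D + 2))²)*D = (-3 + 2*((2*D)/(2 + D))²)*D = (-3 + 2*(2*D/(2 + D))²)*D = (-3 + 2*(4*D²/(2 + D)²))*D = (-3 + 8*D²/(2 + D)²)*D = D*(-3 + 8*D²/(2 + D)²))
-9537 - C(-147) = -9537 - (-3*(-147) + 8*(-147)³/(2 - 147)²) = -9537 - (441 + 8*(-3176523)/(-145)²) = -9537 - (441 + 8*(-3176523)*(1/21025)) = -9537 - (441 - 25412184/21025) = -9537 - 1*(-16140159/21025) = -9537 + 16140159/21025 = -184375266/21025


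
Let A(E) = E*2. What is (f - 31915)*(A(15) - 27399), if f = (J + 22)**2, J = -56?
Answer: 841843071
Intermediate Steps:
A(E) = 2*E
f = 1156 (f = (-56 + 22)**2 = (-34)**2 = 1156)
(f - 31915)*(A(15) - 27399) = (1156 - 31915)*(2*15 - 27399) = -30759*(30 - 27399) = -30759*(-27369) = 841843071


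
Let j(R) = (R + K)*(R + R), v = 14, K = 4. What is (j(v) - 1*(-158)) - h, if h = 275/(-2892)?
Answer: 1914779/2892 ≈ 662.09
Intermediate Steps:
j(R) = 2*R*(4 + R) (j(R) = (R + 4)*(R + R) = (4 + R)*(2*R) = 2*R*(4 + R))
h = -275/2892 (h = 275*(-1/2892) = -275/2892 ≈ -0.095090)
(j(v) - 1*(-158)) - h = (2*14*(4 + 14) - 1*(-158)) - 1*(-275/2892) = (2*14*18 + 158) + 275/2892 = (504 + 158) + 275/2892 = 662 + 275/2892 = 1914779/2892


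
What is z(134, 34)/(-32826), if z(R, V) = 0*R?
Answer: 0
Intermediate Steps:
z(R, V) = 0
z(134, 34)/(-32826) = 0/(-32826) = 0*(-1/32826) = 0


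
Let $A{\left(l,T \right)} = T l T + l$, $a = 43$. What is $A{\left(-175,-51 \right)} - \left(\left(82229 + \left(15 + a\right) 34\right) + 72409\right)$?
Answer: $-611960$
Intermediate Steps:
$A{\left(l,T \right)} = l + l T^{2}$ ($A{\left(l,T \right)} = l T^{2} + l = l + l T^{2}$)
$A{\left(-175,-51 \right)} - \left(\left(82229 + \left(15 + a\right) 34\right) + 72409\right) = - 175 \left(1 + \left(-51\right)^{2}\right) - \left(\left(82229 + \left(15 + 43\right) 34\right) + 72409\right) = - 175 \left(1 + 2601\right) - \left(\left(82229 + 58 \cdot 34\right) + 72409\right) = \left(-175\right) 2602 - \left(\left(82229 + 1972\right) + 72409\right) = -455350 - \left(84201 + 72409\right) = -455350 - 156610 = -611960$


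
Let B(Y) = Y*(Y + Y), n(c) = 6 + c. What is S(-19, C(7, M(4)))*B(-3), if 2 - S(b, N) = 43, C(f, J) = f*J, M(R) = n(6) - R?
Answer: -738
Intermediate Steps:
M(R) = 12 - R (M(R) = (6 + 6) - R = 12 - R)
C(f, J) = J*f
S(b, N) = -41 (S(b, N) = 2 - 1*43 = 2 - 43 = -41)
B(Y) = 2*Y² (B(Y) = Y*(2*Y) = 2*Y²)
S(-19, C(7, M(4)))*B(-3) = -82*(-3)² = -82*9 = -41*18 = -738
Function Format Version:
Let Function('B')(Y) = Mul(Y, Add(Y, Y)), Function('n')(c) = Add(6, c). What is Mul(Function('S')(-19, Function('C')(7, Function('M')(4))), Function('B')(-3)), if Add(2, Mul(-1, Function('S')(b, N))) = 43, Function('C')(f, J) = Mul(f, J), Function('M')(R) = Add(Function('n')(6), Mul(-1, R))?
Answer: -738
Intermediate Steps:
Function('M')(R) = Add(12, Mul(-1, R)) (Function('M')(R) = Add(Add(6, 6), Mul(-1, R)) = Add(12, Mul(-1, R)))
Function('C')(f, J) = Mul(J, f)
Function('S')(b, N) = -41 (Function('S')(b, N) = Add(2, Mul(-1, 43)) = Add(2, -43) = -41)
Function('B')(Y) = Mul(2, Pow(Y, 2)) (Function('B')(Y) = Mul(Y, Mul(2, Y)) = Mul(2, Pow(Y, 2)))
Mul(Function('S')(-19, Function('C')(7, Function('M')(4))), Function('B')(-3)) = Mul(-41, Mul(2, Pow(-3, 2))) = Mul(-41, Mul(2, 9)) = Mul(-41, 18) = -738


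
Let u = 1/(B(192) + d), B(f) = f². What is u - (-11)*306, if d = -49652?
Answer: 43044407/12788 ≈ 3366.0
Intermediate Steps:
u = -1/12788 (u = 1/(192² - 49652) = 1/(36864 - 49652) = 1/(-12788) = -1/12788 ≈ -7.8198e-5)
u - (-11)*306 = -1/12788 - (-11)*306 = -1/12788 - 1*(-3366) = -1/12788 + 3366 = 43044407/12788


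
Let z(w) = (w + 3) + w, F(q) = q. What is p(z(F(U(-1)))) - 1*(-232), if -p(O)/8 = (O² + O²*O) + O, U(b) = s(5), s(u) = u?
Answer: -18800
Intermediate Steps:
U(b) = 5
z(w) = 3 + 2*w (z(w) = (3 + w) + w = 3 + 2*w)
p(O) = -8*O - 8*O² - 8*O³ (p(O) = -8*((O² + O²*O) + O) = -8*((O² + O³) + O) = -8*(O + O² + O³) = -8*O - 8*O² - 8*O³)
p(z(F(U(-1)))) - 1*(-232) = -8*(3 + 2*5)*(1 + (3 + 2*5) + (3 + 2*5)²) - 1*(-232) = -8*(3 + 10)*(1 + (3 + 10) + (3 + 10)²) + 232 = -8*13*(1 + 13 + 13²) + 232 = -8*13*(1 + 13 + 169) + 232 = -8*13*183 + 232 = -19032 + 232 = -18800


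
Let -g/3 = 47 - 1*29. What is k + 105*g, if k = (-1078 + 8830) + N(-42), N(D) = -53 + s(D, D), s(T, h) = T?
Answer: 1987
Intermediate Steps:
g = -54 (g = -3*(47 - 1*29) = -3*(47 - 29) = -3*18 = -54)
N(D) = -53 + D
k = 7657 (k = (-1078 + 8830) + (-53 - 42) = 7752 - 95 = 7657)
k + 105*g = 7657 + 105*(-54) = 7657 - 5670 = 1987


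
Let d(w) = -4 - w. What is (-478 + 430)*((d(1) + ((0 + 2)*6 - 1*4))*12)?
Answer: -1728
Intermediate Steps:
(-478 + 430)*((d(1) + ((0 + 2)*6 - 1*4))*12) = (-478 + 430)*(((-4 - 1*1) + ((0 + 2)*6 - 1*4))*12) = -48*((-4 - 1) + (2*6 - 4))*12 = -48*(-5 + (12 - 4))*12 = -48*(-5 + 8)*12 = -144*12 = -48*36 = -1728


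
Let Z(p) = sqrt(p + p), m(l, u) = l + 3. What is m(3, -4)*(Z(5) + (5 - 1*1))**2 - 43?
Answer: 113 + 48*sqrt(10) ≈ 264.79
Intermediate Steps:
m(l, u) = 3 + l
Z(p) = sqrt(2)*sqrt(p) (Z(p) = sqrt(2*p) = sqrt(2)*sqrt(p))
m(3, -4)*(Z(5) + (5 - 1*1))**2 - 43 = (3 + 3)*(sqrt(2)*sqrt(5) + (5 - 1*1))**2 - 43 = 6*(sqrt(10) + (5 - 1))**2 - 43 = 6*(sqrt(10) + 4)**2 - 43 = 6*(4 + sqrt(10))**2 - 43 = -43 + 6*(4 + sqrt(10))**2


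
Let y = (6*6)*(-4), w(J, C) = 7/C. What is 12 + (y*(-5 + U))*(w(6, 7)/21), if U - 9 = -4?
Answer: 12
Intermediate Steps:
U = 5 (U = 9 - 4 = 5)
y = -144 (y = 36*(-4) = -144)
12 + (y*(-5 + U))*(w(6, 7)/21) = 12 + (-144*(-5 + 5))*((7/7)/21) = 12 + (-144*0)*((7*(⅐))*(1/21)) = 12 + 0*(1*(1/21)) = 12 + 0*(1/21) = 12 + 0 = 12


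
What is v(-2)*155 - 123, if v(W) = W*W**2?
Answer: -1363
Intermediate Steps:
v(W) = W**3
v(-2)*155 - 123 = (-2)**3*155 - 123 = -8*155 - 123 = -1240 - 123 = -1363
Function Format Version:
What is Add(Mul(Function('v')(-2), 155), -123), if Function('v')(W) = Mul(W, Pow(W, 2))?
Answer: -1363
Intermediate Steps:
Function('v')(W) = Pow(W, 3)
Add(Mul(Function('v')(-2), 155), -123) = Add(Mul(Pow(-2, 3), 155), -123) = Add(Mul(-8, 155), -123) = Add(-1240, -123) = -1363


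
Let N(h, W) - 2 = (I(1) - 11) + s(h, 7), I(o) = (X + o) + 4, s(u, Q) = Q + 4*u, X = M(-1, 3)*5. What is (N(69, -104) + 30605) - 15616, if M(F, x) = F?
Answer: 15263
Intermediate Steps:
X = -5 (X = -1*5 = -5)
I(o) = -1 + o (I(o) = (-5 + o) + 4 = -1 + o)
N(h, W) = -2 + 4*h (N(h, W) = 2 + (((-1 + 1) - 11) + (7 + 4*h)) = 2 + ((0 - 11) + (7 + 4*h)) = 2 + (-11 + (7 + 4*h)) = 2 + (-4 + 4*h) = -2 + 4*h)
(N(69, -104) + 30605) - 15616 = ((-2 + 4*69) + 30605) - 15616 = ((-2 + 276) + 30605) - 15616 = (274 + 30605) - 15616 = 30879 - 15616 = 15263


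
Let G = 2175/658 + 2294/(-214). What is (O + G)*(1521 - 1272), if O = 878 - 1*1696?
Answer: -14470413141/70406 ≈ -2.0553e+5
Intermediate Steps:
O = -818 (O = 878 - 1696 = -818)
G = -522001/70406 (G = 2175*(1/658) + 2294*(-1/214) = 2175/658 - 1147/107 = -522001/70406 ≈ -7.4142)
(O + G)*(1521 - 1272) = (-818 - 522001/70406)*(1521 - 1272) = -58114109/70406*249 = -14470413141/70406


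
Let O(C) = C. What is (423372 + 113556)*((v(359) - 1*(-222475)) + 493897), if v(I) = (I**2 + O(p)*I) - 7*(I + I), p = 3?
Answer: 451719674112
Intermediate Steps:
v(I) = I**2 - 11*I (v(I) = (I**2 + 3*I) - 7*(I + I) = (I**2 + 3*I) - 14*I = I**2 - 11*I)
(423372 + 113556)*((v(359) - 1*(-222475)) + 493897) = (423372 + 113556)*((359*(-11 + 359) - 1*(-222475)) + 493897) = 536928*((359*348 + 222475) + 493897) = 536928*((124932 + 222475) + 493897) = 536928*(347407 + 493897) = 536928*841304 = 451719674112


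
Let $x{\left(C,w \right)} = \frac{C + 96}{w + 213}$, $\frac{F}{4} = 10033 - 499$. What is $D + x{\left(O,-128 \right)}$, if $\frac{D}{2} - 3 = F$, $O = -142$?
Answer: $\frac{6483584}{85} \approx 76278.0$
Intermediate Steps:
$F = 38136$ ($F = 4 \left(10033 - 499\right) = 4 \cdot 9534 = 38136$)
$D = 76278$ ($D = 6 + 2 \cdot 38136 = 6 + 76272 = 76278$)
$x{\left(C,w \right)} = \frac{96 + C}{213 + w}$
$D + x{\left(O,-128 \right)} = 76278 + \frac{96 - 142}{213 - 128} = 76278 + \frac{1}{85} \left(-46\right) = 76278 - \frac{46}{85} = \frac{6483584}{85}$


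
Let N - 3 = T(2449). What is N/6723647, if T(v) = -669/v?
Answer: 954/2352315929 ≈ 4.0556e-7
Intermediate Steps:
N = 6678/2449 (N = 3 - 669/2449 = 6678/2449 ≈ 2.7268)
N/6723647 = (6678/2449)/6723647 = (6678/2449)*(1/6723647) = 954/2352315929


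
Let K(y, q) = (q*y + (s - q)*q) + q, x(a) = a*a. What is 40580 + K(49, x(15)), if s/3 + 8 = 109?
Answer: 69380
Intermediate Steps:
s = 303 (s = -24 + 3*109 = -24 + 327 = 303)
x(a) = a²
K(y, q) = q + q*y + q*(303 - q) (K(y, q) = (q*y + (303 - q)*q) + q = (q*y + q*(303 - q)) + q = q + q*y + q*(303 - q))
40580 + K(49, x(15)) = 40580 + 15²*(304 + 49 - 1*15²) = 40580 + 225*(304 + 49 - 1*225) = 40580 + 225*(304 + 49 - 225) = 40580 + 225*128 = 40580 + 28800 = 69380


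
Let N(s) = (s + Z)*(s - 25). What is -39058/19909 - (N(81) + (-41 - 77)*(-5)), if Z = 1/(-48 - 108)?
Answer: -3981332362/776451 ≈ -5127.6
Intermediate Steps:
Z = -1/156 (Z = 1/(-156) = -1/156 ≈ -0.0064103)
N(s) = (-25 + s)*(-1/156 + s) (N(s) = (s - 1/156)*(s - 25) = (-1/156 + s)*(-25 + s) = (-25 + s)*(-1/156 + s))
-39058/19909 - (N(81) + (-41 - 77)*(-5)) = -39058/19909 - ((25/156 + 81² - 3901/156*81) + (-41 - 77)*(-5)) = -39058*1/19909 - ((25/156 + 6561 - 105327/52) - 118*(-5)) = -39058/19909 - (176890/39 + 590) = -39058/19909 - 1*199900/39 = -39058/19909 - 199900/39 = -3981332362/776451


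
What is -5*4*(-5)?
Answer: 100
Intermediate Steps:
-5*4*(-5) = -20*(-5) = 100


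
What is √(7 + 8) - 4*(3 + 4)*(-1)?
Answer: 28 + √15 ≈ 31.873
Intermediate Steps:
√(7 + 8) - 4*(3 + 4)*(-1) = √15 - 4*7*(-1) = √15 - 28*(-1) = √15 + 28 = 28 + √15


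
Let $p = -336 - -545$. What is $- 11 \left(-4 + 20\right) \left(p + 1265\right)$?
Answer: $-259424$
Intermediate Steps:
$p = 209$ ($p = -336 + 545 = 209$)
$- 11 \left(-4 + 20\right) \left(p + 1265\right) = - 11 \left(-4 + 20\right) \left(209 + 1265\right) = \left(-11\right) 16 \cdot 1474 = \left(-176\right) 1474 = -259424$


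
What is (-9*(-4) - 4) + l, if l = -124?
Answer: -92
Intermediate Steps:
(-9*(-4) - 4) + l = (-9*(-4) - 4) - 124 = (36 - 4) - 124 = 32 - 124 = -92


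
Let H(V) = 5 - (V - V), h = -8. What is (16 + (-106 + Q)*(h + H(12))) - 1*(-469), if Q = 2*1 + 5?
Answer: 782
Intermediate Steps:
H(V) = 5 (H(V) = 5 - 1*0 = 5 + 0 = 5)
Q = 7 (Q = 2 + 5 = 7)
(16 + (-106 + Q)*(h + H(12))) - 1*(-469) = (16 + (-106 + 7)*(-8 + 5)) - 1*(-469) = (16 - 99*(-3)) + 469 = (16 + 297) + 469 = 313 + 469 = 782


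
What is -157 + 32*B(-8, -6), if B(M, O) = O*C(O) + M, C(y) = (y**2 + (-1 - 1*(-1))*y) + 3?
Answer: -7901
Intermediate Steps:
C(y) = 3 + y**2 (C(y) = (y**2 + (-1 + 1)*y) + 3 = (y**2 + 0*y) + 3 = (y**2 + 0) + 3 = y**2 + 3 = 3 + y**2)
B(M, O) = M + O*(3 + O**2) (B(M, O) = O*(3 + O**2) + M = M + O*(3 + O**2))
-157 + 32*B(-8, -6) = -157 + 32*(-8 - 6*(3 + (-6)**2)) = -157 + 32*(-8 - 6*(3 + 36)) = -157 + 32*(-8 - 6*39) = -157 + 32*(-8 - 234) = -157 + 32*(-242) = -157 - 7744 = -7901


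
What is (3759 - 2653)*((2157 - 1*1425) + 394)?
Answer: 1245356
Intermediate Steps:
(3759 - 2653)*((2157 - 1*1425) + 394) = 1106*((2157 - 1425) + 394) = 1106*(732 + 394) = 1106*1126 = 1245356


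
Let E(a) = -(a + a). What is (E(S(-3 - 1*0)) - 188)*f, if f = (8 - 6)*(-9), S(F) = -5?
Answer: 3204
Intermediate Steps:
f = -18 (f = 2*(-9) = -18)
E(a) = -2*a
(E(S(-3 - 1*0)) - 188)*f = (-2*(-5) - 188)*(-18) = (10 - 188)*(-18) = -178*(-18) = 3204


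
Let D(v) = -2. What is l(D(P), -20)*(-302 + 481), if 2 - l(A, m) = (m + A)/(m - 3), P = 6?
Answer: 4296/23 ≈ 186.78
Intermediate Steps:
l(A, m) = 2 - (A + m)/(-3 + m) (l(A, m) = 2 - (m + A)/(m - 3) = 2 - (A + m)/(-3 + m))
l(D(P), -20)*(-302 + 481) = ((-6 - 20 - 1*(-2))/(-3 - 20))*(-302 + 481) = ((-6 - 20 + 2)/(-23))*179 = -1/23*(-24)*179 = (24/23)*179 = 4296/23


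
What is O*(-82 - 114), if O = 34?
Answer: -6664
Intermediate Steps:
O*(-82 - 114) = 34*(-82 - 114) = 34*(-196) = -6664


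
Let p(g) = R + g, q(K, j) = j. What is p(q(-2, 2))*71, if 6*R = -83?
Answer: -5041/6 ≈ -840.17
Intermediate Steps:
R = -83/6 (R = (⅙)*(-83) = -83/6 ≈ -13.833)
p(g) = -83/6 + g
p(q(-2, 2))*71 = (-83/6 + 2)*71 = -71/6*71 = -5041/6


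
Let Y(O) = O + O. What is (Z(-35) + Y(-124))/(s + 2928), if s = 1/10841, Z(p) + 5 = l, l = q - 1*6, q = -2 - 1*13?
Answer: -2970434/31742449 ≈ -0.093579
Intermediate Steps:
q = -15 (q = -2 - 13 = -15)
l = -21 (l = -15 - 1*6 = -15 - 6 = -21)
Y(O) = 2*O
Z(p) = -26 (Z(p) = -5 - 21 = -26)
s = 1/10841 ≈ 9.2242e-5
(Z(-35) + Y(-124))/(s + 2928) = (-26 + 2*(-124))/(1/10841 + 2928) = (-26 - 248)/(31742449/10841) = -274*10841/31742449 = -2970434/31742449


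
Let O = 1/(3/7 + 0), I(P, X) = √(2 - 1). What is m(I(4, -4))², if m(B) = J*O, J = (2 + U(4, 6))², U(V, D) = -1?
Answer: 49/9 ≈ 5.4444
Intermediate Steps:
I(P, X) = 1 (I(P, X) = √1 = 1)
O = 7/3 (O = 1/(3*(⅐) + 0) = 1/(3/7 + 0) = 1/(3/7) = 7/3 ≈ 2.3333)
J = 1 (J = (2 - 1)² = 1² = 1)
m(B) = 7/3 (m(B) = 1*(7/3) = 7/3)
m(I(4, -4))² = (7/3)² = 49/9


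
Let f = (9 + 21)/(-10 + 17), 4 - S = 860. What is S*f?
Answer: -25680/7 ≈ -3668.6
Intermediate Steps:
S = -856 (S = 4 - 1*860 = 4 - 860 = -856)
f = 30/7 ≈ 4.2857
S*f = -856*30/7 = -25680/7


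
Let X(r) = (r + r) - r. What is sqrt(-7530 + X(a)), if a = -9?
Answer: I*sqrt(7539) ≈ 86.827*I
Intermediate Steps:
X(r) = r (X(r) = 2*r - r = r)
sqrt(-7530 + X(a)) = sqrt(-7530 - 9) = sqrt(-7539) = I*sqrt(7539)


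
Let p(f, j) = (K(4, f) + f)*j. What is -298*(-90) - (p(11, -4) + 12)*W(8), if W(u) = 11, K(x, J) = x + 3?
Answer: 27480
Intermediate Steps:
K(x, J) = 3 + x
p(f, j) = j*(7 + f) (p(f, j) = ((3 + 4) + f)*j = (7 + f)*j = j*(7 + f))
-298*(-90) - (p(11, -4) + 12)*W(8) = -298*(-90) - (-4*(7 + 11) + 12)*11 = 26820 - (-4*18 + 12)*11 = 26820 - (-72 + 12)*11 = 26820 - (-60)*11 = 26820 - 1*(-660) = 26820 + 660 = 27480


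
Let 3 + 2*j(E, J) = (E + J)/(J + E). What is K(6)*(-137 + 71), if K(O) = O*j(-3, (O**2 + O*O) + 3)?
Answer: 396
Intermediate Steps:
j(E, J) = -1 (j(E, J) = -3/2 + ((E + J)/(J + E))/2 = -3/2 + ((E + J)/(E + J))/2 = -3/2 + (1/2)*1 = -3/2 + 1/2 = -1)
K(O) = -O (K(O) = O*(-1) = -O)
K(6)*(-137 + 71) = (-1*6)*(-137 + 71) = -6*(-66) = 396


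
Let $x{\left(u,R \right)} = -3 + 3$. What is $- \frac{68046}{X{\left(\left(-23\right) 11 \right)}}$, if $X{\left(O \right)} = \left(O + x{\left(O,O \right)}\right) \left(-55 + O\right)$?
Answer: $- \frac{3093}{3542} \approx -0.87324$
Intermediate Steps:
$x{\left(u,R \right)} = 0$
$X{\left(O \right)} = O \left(-55 + O\right)$ ($X{\left(O \right)} = \left(O + 0\right) \left(-55 + O\right) = O \left(-55 + O\right)$)
$- \frac{68046}{X{\left(\left(-23\right) 11 \right)}} = - \frac{68046}{\left(-23\right) 11 \left(-55 - 253\right)} = - \frac{68046}{\left(-253\right) \left(-55 - 253\right)} = - \frac{68046}{\left(-253\right) \left(-308\right)} = - \frac{68046}{77924} = \left(-68046\right) \frac{1}{77924} = - \frac{3093}{3542}$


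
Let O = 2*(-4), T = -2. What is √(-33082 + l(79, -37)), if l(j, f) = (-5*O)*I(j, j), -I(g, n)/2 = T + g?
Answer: I*√39242 ≈ 198.1*I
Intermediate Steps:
I(g, n) = 4 - 2*g (I(g, n) = -2*(-2 + g) = 4 - 2*g)
O = -8
l(j, f) = 160 - 80*j (l(j, f) = (-5*(-8))*(4 - 2*j) = 40*(4 - 2*j) = 160 - 80*j)
√(-33082 + l(79, -37)) = √(-33082 + (160 - 80*79)) = √(-33082 + (160 - 6320)) = √(-33082 - 6160) = √(-39242) = I*√39242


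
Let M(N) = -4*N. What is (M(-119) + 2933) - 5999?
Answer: -2590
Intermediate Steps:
(M(-119) + 2933) - 5999 = (-4*(-119) + 2933) - 5999 = (476 + 2933) - 5999 = 3409 - 5999 = -2590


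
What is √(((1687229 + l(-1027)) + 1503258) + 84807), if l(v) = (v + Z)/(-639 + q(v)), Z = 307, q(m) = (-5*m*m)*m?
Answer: 2*√375295098235945897754129/677004097 ≈ 1809.8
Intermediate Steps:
q(m) = -5*m³ (q(m) = (-5*m²)*m = -5*m³)
l(v) = (307 + v)/(-639 - 5*v³) (l(v) = (v + 307)/(-639 - 5*v³) = (307 + v)/(-639 - 5*v³))
√(((1687229 + l(-1027)) + 1503258) + 84807) = √(((1687229 + (-307 - 1*(-1027))/(639 + 5*(-1027)³)) + 1503258) + 84807) = √(((1687229 + (-307 + 1027)/(639 + 5*(-1083206683))) + 1503258) + 84807) = √(((1687229 + 720/(639 - 5416033415)) + 1503258) + 84807) = √(((1687229 + 720/(-5416032776)) + 1503258) + 84807) = √(((1687229 - 1/5416032776*720) + 1503258) + 84807) = √(((1687229 - 90/677004097) + 1503258) + 84807) = √((1142260945577123/677004097 + 1503258) + 84807) = √(2159972770425149/677004097 + 84807) = √(2217387456879428/677004097) = 2*√375295098235945897754129/677004097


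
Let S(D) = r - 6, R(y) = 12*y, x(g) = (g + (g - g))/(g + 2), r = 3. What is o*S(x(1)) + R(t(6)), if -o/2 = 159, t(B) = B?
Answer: 1026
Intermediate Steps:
x(g) = g/(2 + g) (x(g) = (g + 0)/(2 + g) = g/(2 + g))
o = -318 (o = -2*159 = -318)
S(D) = -3 (S(D) = 3 - 6 = -3)
o*S(x(1)) + R(t(6)) = -318*(-3) + 12*6 = 954 + 72 = 1026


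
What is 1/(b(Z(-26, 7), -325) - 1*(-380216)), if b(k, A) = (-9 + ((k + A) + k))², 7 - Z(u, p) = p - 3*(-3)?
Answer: 1/504120 ≈ 1.9837e-6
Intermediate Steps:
Z(u, p) = -2 - p (Z(u, p) = 7 - (p - 3*(-3)) = 7 - (p + 9) = 7 - (9 + p) = 7 + (-9 - p) = -2 - p)
b(k, A) = (-9 + A + 2*k)² (b(k, A) = (-9 + ((A + k) + k))² = (-9 + (A + 2*k))² = (-9 + A + 2*k)²)
1/(b(Z(-26, 7), -325) - 1*(-380216)) = 1/((-9 - 325 + 2*(-2 - 1*7))² - 1*(-380216)) = 1/((-9 - 325 + 2*(-2 - 7))² + 380216) = 1/((-9 - 325 + 2*(-9))² + 380216) = 1/((-9 - 325 - 18)² + 380216) = 1/((-352)² + 380216) = 1/(123904 + 380216) = 1/504120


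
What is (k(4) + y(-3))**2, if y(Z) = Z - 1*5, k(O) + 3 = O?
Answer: 49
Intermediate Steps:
k(O) = -3 + O
y(Z) = -5 + Z (y(Z) = Z - 5 = -5 + Z)
(k(4) + y(-3))**2 = ((-3 + 4) + (-5 - 3))**2 = (1 - 8)**2 = (-7)**2 = 49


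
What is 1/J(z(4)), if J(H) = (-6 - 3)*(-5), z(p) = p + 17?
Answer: 1/45 ≈ 0.022222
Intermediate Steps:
z(p) = 17 + p
J(H) = 45 (J(H) = -9*(-5) = 45)
1/J(z(4)) = 1/45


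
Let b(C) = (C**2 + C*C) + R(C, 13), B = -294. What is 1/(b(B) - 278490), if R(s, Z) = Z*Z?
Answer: -1/105449 ≈ -9.4833e-6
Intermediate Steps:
R(s, Z) = Z**2
b(C) = 169 + 2*C**2 (b(C) = (C**2 + C*C) + 13**2 = (C**2 + C**2) + 169 = 2*C**2 + 169 = 169 + 2*C**2)
1/(b(B) - 278490) = 1/((169 + 2*(-294)**2) - 278490) = 1/((169 + 2*86436) - 278490) = 1/((169 + 172872) - 278490) = 1/(173041 - 278490) = 1/(-105449) = -1/105449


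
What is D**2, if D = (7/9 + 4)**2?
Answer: 3418801/6561 ≈ 521.08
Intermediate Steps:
D = 1849/81 (D = (7*(1/9) + 4)**2 = (7/9 + 4)**2 = (43/9)**2 = 1849/81 ≈ 22.827)
D**2 = (1849/81)**2 = 3418801/6561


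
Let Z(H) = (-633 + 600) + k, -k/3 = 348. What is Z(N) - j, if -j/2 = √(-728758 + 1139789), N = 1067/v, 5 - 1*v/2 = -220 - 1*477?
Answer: -1077 + 2*√411031 ≈ 205.23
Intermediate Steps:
k = -1044 (k = -3*348 = -1044)
v = 1404 (v = 10 - 2*(-220 - 1*477) = 10 - 2*(-220 - 477) = 10 - 2*(-697) = 10 + 1394 = 1404)
N = 1067/1404 ≈ 0.75997
j = -2*√411031 (j = -2*√(-728758 + 1139789) = -2*√411031 ≈ -1282.2)
Z(H) = -1077 (Z(H) = (-633 + 600) - 1044 = -33 - 1044 = -1077)
Z(N) - j = -1077 - (-2)*√411031 = -1077 + 2*√411031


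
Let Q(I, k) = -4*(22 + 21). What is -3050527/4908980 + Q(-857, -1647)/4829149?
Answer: -14732293756083/23706195858020 ≈ -0.62145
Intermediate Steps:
Q(I, k) = -172 (Q(I, k) = -4*43 = -172)
-3050527/4908980 + Q(-857, -1647)/4829149 = -3050527/4908980 - 172/4829149 = -14732293756083/23706195858020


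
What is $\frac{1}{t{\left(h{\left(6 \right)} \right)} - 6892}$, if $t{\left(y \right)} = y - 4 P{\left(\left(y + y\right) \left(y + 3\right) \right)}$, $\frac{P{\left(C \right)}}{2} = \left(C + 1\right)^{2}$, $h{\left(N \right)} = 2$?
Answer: $- \frac{1}{10418} \approx -9.5988 \cdot 10^{-5}$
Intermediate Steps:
$P{\left(C \right)} = 2 \left(1 + C\right)^{2}$ ($P{\left(C \right)} = 2 \left(C + 1\right)^{2} = 2 \left(1 + C\right)^{2}$)
$t{\left(y \right)} = y - 8 \left(1 + 2 y \left(3 + y\right)\right)^{2}$ ($t{\left(y \right)} = y - 4 \cdot 2 \left(1 + \left(y + y\right) \left(y + 3\right)\right)^{2} = y - 4 \cdot 2 \left(1 + 2 y \left(3 + y\right)\right)^{2} = y - 8 \left(1 + 2 y \left(3 + y\right)\right)^{2}$)
$\frac{1}{t{\left(h{\left(6 \right)} \right)} - 6892} = \frac{1}{\left(2 - 8 \left(1 + 2 \cdot 2 \left(3 + 2\right)\right)^{2}\right) - 6892} = \frac{1}{\left(2 - 8 \left(1 + 2 \cdot 2 \cdot 5\right)^{2}\right) - 6892} = \frac{1}{\left(2 - 8 \left(1 + 20\right)^{2}\right) - 6892} = \frac{1}{\left(2 - 8 \cdot 21^{2}\right) - 6892} = \frac{1}{\left(2 - 3528\right) - 6892} = \frac{1}{-3526 - 6892} = \frac{1}{-10418} = - \frac{1}{10418}$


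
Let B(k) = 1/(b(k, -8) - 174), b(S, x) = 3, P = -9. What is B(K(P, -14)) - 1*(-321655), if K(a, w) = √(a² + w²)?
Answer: 55003004/171 ≈ 3.2166e+5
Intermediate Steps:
B(k) = -1/171 (B(k) = 1/(3 - 174) = 1/(-171) = -1/171)
B(K(P, -14)) - 1*(-321655) = -1/171 - 1*(-321655) = -1/171 + 321655 = 55003004/171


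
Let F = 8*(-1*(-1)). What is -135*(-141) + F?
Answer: 19043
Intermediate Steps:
F = 8 (F = 8*1 = 8)
-135*(-141) + F = -135*(-141) + 8 = 19035 + 8 = 19043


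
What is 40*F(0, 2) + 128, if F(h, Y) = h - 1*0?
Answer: 128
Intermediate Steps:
F(h, Y) = h (F(h, Y) = h + 0 = h)
40*F(0, 2) + 128 = 40*0 + 128 = 0 + 128 = 128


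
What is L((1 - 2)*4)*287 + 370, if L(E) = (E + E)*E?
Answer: 9554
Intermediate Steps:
L(E) = 2*E**2 (L(E) = (2*E)*E = 2*E**2)
L((1 - 2)*4)*287 + 370 = (2*((1 - 2)*4)**2)*287 + 370 = (2*(-1*4)**2)*287 + 370 = (2*(-4)**2)*287 + 370 = (2*16)*287 + 370 = 32*287 + 370 = 9184 + 370 = 9554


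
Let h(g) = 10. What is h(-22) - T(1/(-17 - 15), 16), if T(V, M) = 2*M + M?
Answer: -38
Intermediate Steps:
T(V, M) = 3*M
h(-22) - T(1/(-17 - 15), 16) = 10 - 3*16 = 10 - 1*48 = 10 - 48 = -38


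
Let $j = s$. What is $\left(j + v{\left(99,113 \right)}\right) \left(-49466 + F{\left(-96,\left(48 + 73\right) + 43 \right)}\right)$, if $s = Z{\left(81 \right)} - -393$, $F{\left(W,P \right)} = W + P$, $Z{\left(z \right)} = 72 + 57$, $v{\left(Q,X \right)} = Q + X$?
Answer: $-36258132$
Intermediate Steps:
$Z{\left(z \right)} = 129$
$F{\left(W,P \right)} = P + W$
$s = 522$ ($s = 129 - -393 = 129 + 393 = 522$)
$j = 522$
$\left(j + v{\left(99,113 \right)}\right) \left(-49466 + F{\left(-96,\left(48 + 73\right) + 43 \right)}\right) = \left(522 + \left(99 + 113\right)\right) \left(-49466 + \left(\left(\left(48 + 73\right) + 43\right) - 96\right)\right) = \left(522 + 212\right) \left(-49466 + \left(\left(121 + 43\right) - 96\right)\right) = 734 \left(-49466 + \left(164 - 96\right)\right) = 734 \left(-49466 + 68\right) = 734 \left(-49398\right) = -36258132$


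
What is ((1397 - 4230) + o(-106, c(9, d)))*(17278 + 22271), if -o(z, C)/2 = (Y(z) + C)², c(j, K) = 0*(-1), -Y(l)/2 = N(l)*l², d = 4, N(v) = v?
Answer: -448808099076942669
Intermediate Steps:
Y(l) = -2*l³ (Y(l) = -2*l*l² = -2*l³)
c(j, K) = 0
o(z, C) = -2*(C - 2*z³)² (o(z, C) = -2*(-2*z³ + C)² = -2*(C - 2*z³)²)
((1397 - 4230) + o(-106, c(9, d)))*(17278 + 22271) = ((1397 - 4230) - 2*(0 - 2*(-106)³)²)*(17278 + 22271) = (-2833 - 2*(0 - 2*(-1191016))²)*39549 = (-2833 - 2*(0 + 2382032)²)*39549 = (-2833 - 2*2382032²)*39549 = (-2833 - 2*5674076449024)*39549 = (-2833 - 11348152898048)*39549 = -11348152900881*39549 = -448808099076942669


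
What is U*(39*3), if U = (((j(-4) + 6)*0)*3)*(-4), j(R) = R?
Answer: 0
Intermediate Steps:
U = 0 (U = (((-4 + 6)*0)*3)*(-4) = ((2*0)*3)*(-4) = (0*3)*(-4) = 0*(-4) = 0)
U*(39*3) = 0*(39*3) = 0*117 = 0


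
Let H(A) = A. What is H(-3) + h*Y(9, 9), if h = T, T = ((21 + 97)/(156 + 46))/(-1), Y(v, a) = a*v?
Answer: -5082/101 ≈ -50.317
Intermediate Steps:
T = -59/101 (T = (118/202)*(-1) = (118*(1/202))*(-1) = (59/101)*(-1) = -59/101 ≈ -0.58416)
h = -59/101 ≈ -0.58416
H(-3) + h*Y(9, 9) = -3 - 531*9/101 = -3 - 59/101*81 = -3 - 4779/101 = -5082/101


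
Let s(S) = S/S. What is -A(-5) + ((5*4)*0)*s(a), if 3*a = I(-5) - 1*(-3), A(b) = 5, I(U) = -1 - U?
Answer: -5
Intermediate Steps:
a = 7/3 (a = ((-1 - 1*(-5)) - 1*(-3))/3 = ((-1 + 5) + 3)/3 = (4 + 3)/3 = (1/3)*7 = 7/3 ≈ 2.3333)
s(S) = 1
-A(-5) + ((5*4)*0)*s(a) = -1*5 + ((5*4)*0)*1 = -5 + (20*0)*1 = -5 + 0*1 = -5 + 0 = -5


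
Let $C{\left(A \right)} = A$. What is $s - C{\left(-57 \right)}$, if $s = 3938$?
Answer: $3995$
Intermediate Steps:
$s - C{\left(-57 \right)} = 3938 - -57 = 3938 + 57 = 3995$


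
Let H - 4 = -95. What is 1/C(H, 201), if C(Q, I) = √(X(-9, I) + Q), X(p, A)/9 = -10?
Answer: -I*√181/181 ≈ -0.074329*I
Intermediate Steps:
H = -91 (H = 4 - 95 = -91)
X(p, A) = -90 (X(p, A) = 9*(-10) = -90)
C(Q, I) = √(-90 + Q)
1/C(H, 201) = 1/(√(-90 - 91)) = 1/(√(-181)) = 1/(I*√181) = -I*√181/181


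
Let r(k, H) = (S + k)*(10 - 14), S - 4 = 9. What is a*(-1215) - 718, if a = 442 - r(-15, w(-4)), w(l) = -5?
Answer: -528028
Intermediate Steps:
S = 13 (S = 4 + 9 = 13)
r(k, H) = -52 - 4*k (r(k, H) = (13 + k)*(10 - 14) = (13 + k)*(-4) = -52 - 4*k)
a = 434 (a = 442 - (-52 - 4*(-15)) = 442 - (-52 + 60) = 442 - 1*8 = 442 - 8 = 434)
a*(-1215) - 718 = 434*(-1215) - 718 = -527310 - 718 = -528028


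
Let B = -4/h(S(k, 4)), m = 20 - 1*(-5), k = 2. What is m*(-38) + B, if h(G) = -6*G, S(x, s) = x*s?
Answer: -11399/12 ≈ -949.92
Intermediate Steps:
m = 25 (m = 20 + 5 = 25)
S(x, s) = s*x
B = 1/12 (B = -4/((-24*2)) = -4/((-6*8)) = -4/(-48) = -4*(-1/48) = 1/12 ≈ 0.083333)
m*(-38) + B = 25*(-38) + 1/12 = -950 + 1/12 = -11399/12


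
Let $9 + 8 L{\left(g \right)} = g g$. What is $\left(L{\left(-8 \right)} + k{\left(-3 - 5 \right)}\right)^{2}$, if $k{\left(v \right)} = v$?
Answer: $\frac{81}{64} \approx 1.2656$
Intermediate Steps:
$L{\left(g \right)} = - \frac{9}{8} + \frac{g^{2}}{8}$ ($L{\left(g \right)} = - \frac{9}{8} + \frac{g g}{8} = - \frac{9}{8} + \frac{g^{2}}{8}$)
$\left(L{\left(-8 \right)} + k{\left(-3 - 5 \right)}\right)^{2} = \left(\left(- \frac{9}{8} + \frac{\left(-8\right)^{2}}{8}\right) - 8\right)^{2} = \left(\left(- \frac{9}{8} + \frac{1}{8} \cdot 64\right) - 8\right)^{2} = \left(\left(- \frac{9}{8} + 8\right) - 8\right)^{2} = \left(\frac{55}{8} - 8\right)^{2} = \left(- \frac{9}{8}\right)^{2} = \frac{81}{64}$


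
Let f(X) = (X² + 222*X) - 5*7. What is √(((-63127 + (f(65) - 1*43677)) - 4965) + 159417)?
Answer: 2*√16567 ≈ 257.43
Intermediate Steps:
f(X) = -35 + X² + 222*X (f(X) = (X² + 222*X) - 35 = -35 + X² + 222*X)
√(((-63127 + (f(65) - 1*43677)) - 4965) + 159417) = √(((-63127 + ((-35 + 65² + 222*65) - 1*43677)) - 4965) + 159417) = √(((-63127 + ((-35 + 4225 + 14430) - 43677)) - 4965) + 159417) = √(((-63127 + (18620 - 43677)) - 4965) + 159417) = √(((-63127 - 25057) - 4965) + 159417) = √((-88184 - 4965) + 159417) = √(-93149 + 159417) = √66268 = 2*√16567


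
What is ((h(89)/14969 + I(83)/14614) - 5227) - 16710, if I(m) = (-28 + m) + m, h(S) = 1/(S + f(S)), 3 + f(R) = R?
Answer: -419901081016943/19141234525 ≈ -21937.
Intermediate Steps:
f(R) = -3 + R
h(S) = 1/(-3 + 2*S) (h(S) = 1/(S + (-3 + S)) = 1/(-3 + 2*S))
I(m) = -28 + 2*m
((h(89)/14969 + I(83)/14614) - 5227) - 16710 = ((1/((-3 + 2*89)*14969) + (-28 + 2*83)/14614) - 5227) - 16710 = (((1/14969)/(-3 + 178) + (-28 + 166)*(1/14614)) - 5227) - 16710 = (((1/14969)/175 + 138*(1/14614)) - 5227) - 16710 = (((1/175)*(1/14969) + 69/7307) - 5227) - 16710 = ((1/2619575 + 69/7307) - 5227) - 16710 = (180757982/19141234525 - 5227) - 16710 = -100051052104193/19141234525 - 16710 = -419901081016943/19141234525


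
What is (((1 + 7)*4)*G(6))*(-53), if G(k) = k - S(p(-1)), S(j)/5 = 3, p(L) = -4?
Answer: 15264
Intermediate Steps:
S(j) = 15 (S(j) = 5*3 = 15)
G(k) = -15 + k (G(k) = k - 1*15 = k - 15 = -15 + k)
(((1 + 7)*4)*G(6))*(-53) = (((1 + 7)*4)*(-15 + 6))*(-53) = ((8*4)*(-9))*(-53) = (32*(-9))*(-53) = -288*(-53) = 15264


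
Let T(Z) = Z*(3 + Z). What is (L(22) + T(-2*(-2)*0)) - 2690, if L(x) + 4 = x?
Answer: -2672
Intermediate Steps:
L(x) = -4 + x
(L(22) + T(-2*(-2)*0)) - 2690 = ((-4 + 22) + (-2*(-2)*0)*(3 - 2*(-2)*0)) - 2690 = (18 + (4*0)*(3 + 4*0)) - 2690 = (18 + 0*(3 + 0)) - 2690 = (18 + 0*3) - 2690 = (18 + 0) - 2690 = 18 - 2690 = -2672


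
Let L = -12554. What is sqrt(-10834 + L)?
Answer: 2*I*sqrt(5847) ≈ 152.93*I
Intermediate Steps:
sqrt(-10834 + L) = sqrt(-10834 - 12554) = sqrt(-23388) = 2*I*sqrt(5847)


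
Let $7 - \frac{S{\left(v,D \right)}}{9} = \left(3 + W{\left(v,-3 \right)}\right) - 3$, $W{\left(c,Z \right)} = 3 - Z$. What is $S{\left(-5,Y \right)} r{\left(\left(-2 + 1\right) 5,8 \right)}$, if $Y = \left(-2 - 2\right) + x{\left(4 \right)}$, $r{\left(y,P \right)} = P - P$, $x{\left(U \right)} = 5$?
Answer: $0$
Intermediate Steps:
$r{\left(y,P \right)} = 0$
$Y = 1$ ($Y = \left(-2 - 2\right) + 5 = -4 + 5 = 1$)
$S{\left(v,D \right)} = 9$ ($S{\left(v,D \right)} = 63 - 9 \left(\left(3 + \left(3 - -3\right)\right) - 3\right) = 63 - 9 \left(\left(3 + \left(3 + 3\right)\right) - 3\right) = 63 - 9 \left(\left(3 + 6\right) - 3\right) = 63 - 9 \left(9 - 3\right) = 63 - 54 = 9$)
$S{\left(-5,Y \right)} r{\left(\left(-2 + 1\right) 5,8 \right)} = 9 \cdot 0 = 0$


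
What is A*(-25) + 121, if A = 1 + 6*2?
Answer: -204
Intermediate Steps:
A = 13 (A = 1 + 12 = 13)
A*(-25) + 121 = 13*(-25) + 121 = -325 + 121 = -204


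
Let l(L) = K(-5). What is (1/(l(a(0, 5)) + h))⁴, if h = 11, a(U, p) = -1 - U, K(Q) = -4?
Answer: 1/2401 ≈ 0.00041649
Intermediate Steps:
l(L) = -4
(1/(l(a(0, 5)) + h))⁴ = (1/(-4 + 11))⁴ = (1/7)⁴ = (⅐)⁴ = 1/2401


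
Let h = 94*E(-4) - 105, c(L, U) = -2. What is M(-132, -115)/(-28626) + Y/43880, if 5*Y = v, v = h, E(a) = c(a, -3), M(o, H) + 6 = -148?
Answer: 12700091/3140272200 ≈ 0.0040443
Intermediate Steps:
M(o, H) = -154 (M(o, H) = -6 - 148 = -154)
E(a) = -2
h = -293 (h = 94*(-2) - 105 = -188 - 105 = -293)
v = -293
Y = -293/5 (Y = (⅕)*(-293) = -293/5 ≈ -58.600)
M(-132, -115)/(-28626) + Y/43880 = -154/(-28626) - 293/5/43880 = -154*(-1/28626) - 293/5*1/43880 = 77/14313 - 293/219400 = 12700091/3140272200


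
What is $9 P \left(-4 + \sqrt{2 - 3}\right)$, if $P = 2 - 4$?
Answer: $72 - 18 i \approx 72.0 - 18.0 i$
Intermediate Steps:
$P = -2$ ($P = 2 - 4 = -2$)
$9 P \left(-4 + \sqrt{2 - 3}\right) = 9 \left(- 2 \left(-4 + \sqrt{2 - 3}\right)\right) = 9 \left(- 2 \left(-4 + \sqrt{-1}\right)\right) = 9 \left(- 2 \left(-4 + i\right)\right) = 9 \left(8 - 2 i\right) = 72 - 18 i$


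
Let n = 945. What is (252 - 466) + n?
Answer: 731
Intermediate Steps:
(252 - 466) + n = (252 - 466) + 945 = -214 + 945 = 731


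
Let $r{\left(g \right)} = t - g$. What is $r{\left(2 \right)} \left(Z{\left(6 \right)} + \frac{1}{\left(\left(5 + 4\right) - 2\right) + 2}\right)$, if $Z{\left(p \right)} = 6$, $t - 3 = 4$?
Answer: $\frac{275}{9} \approx 30.556$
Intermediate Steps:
$t = 7$ ($t = 3 + 4 = 7$)
$r{\left(g \right)} = 7 - g$
$r{\left(2 \right)} \left(Z{\left(6 \right)} + \frac{1}{\left(\left(5 + 4\right) - 2\right) + 2}\right) = \left(7 - 2\right) \left(6 + \frac{1}{\left(\left(5 + 4\right) - 2\right) + 2}\right) = \left(7 - 2\right) \left(6 + \frac{1}{\left(9 - 2\right) + 2}\right) = 5 \left(6 + \frac{1}{7 + 2}\right) = 5 \left(6 + \frac{1}{9}\right) = 5 \cdot \frac{55}{9} = \frac{275}{9}$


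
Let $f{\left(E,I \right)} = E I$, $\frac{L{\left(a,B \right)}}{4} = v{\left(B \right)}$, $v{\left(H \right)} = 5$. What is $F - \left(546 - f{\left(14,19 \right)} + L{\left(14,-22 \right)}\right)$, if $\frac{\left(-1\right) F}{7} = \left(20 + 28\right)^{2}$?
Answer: $-16428$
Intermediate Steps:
$L{\left(a,B \right)} = 20$ ($L{\left(a,B \right)} = 4 \cdot 5 = 20$)
$F = -16128$ ($F = - 7 \left(20 + 28\right)^{2} = - 7 \cdot 48^{2} = \left(-7\right) 2304 = -16128$)
$F - \left(546 - f{\left(14,19 \right)} + L{\left(14,-22 \right)}\right) = -16128 + \left(\left(-546 + 14 \cdot 19\right) - 20\right) = -16128 + \left(\left(-546 + 266\right) - 20\right) = -16128 - 300 = -16428$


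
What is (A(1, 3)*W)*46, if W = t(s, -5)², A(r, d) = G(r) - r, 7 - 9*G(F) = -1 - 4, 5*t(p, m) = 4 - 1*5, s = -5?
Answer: 46/75 ≈ 0.61333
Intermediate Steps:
t(p, m) = -⅕ (t(p, m) = (4 - 1*5)/5 = (4 - 5)/5 = (⅕)*(-1) = -⅕)
G(F) = 4/3 (G(F) = 7/9 - (-1 - 4)/9 = 7/9 - ⅑*(-5) = 7/9 + 5/9 = 4/3)
A(r, d) = 4/3 - r
W = 1/25 (W = (-⅕)² = 1/25 ≈ 0.040000)
(A(1, 3)*W)*46 = ((4/3 - 1*1)*(1/25))*46 = ((4/3 - 1)*(1/25))*46 = ((⅓)*(1/25))*46 = (1/75)*46 = 46/75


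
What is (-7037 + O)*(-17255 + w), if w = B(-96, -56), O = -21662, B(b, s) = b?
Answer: 497956349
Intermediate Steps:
w = -96
(-7037 + O)*(-17255 + w) = (-7037 - 21662)*(-17255 - 96) = -28699*(-17351) = 497956349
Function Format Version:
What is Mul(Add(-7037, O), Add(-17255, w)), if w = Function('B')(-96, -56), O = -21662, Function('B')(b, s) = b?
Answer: 497956349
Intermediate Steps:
w = -96
Mul(Add(-7037, O), Add(-17255, w)) = Mul(Add(-7037, -21662), Add(-17255, -96)) = Mul(-28699, -17351) = 497956349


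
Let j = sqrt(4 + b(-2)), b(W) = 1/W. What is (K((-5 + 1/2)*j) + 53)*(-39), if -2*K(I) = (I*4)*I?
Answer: 13845/4 ≈ 3461.3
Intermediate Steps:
b(W) = 1/W
j = sqrt(14)/2 (j = sqrt(4 + 1/(-2)) = sqrt(4 - 1/2) = sqrt(7/2) = sqrt(14)/2 ≈ 1.8708)
K(I) = -2*I**2 (K(I) = -I*4*I/2 = -4*I*I/2 = -2*I**2)
(K((-5 + 1/2)*j) + 53)*(-39) = (-2*7*(-5 + 1/2)**2/2 + 53)*(-39) = (-2*(-9*sqrt(14)/4)**2 + 53)*(-39) = (-2*567/8 + 53)*(-39) = (-567/4 + 53)*(-39) = -355/4*(-39) = 13845/4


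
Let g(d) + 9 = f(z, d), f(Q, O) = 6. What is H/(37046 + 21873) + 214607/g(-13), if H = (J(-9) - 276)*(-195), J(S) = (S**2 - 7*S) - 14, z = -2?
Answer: -12644344423/176757 ≈ -71535.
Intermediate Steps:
g(d) = -3 (g(d) = -9 + 6 = -3)
J(S) = -14 + S**2 - 7*S
H = 28470 (H = ((-14 + (-9)**2 - 7*(-9)) - 276)*(-195) = ((-14 + 81 + 63) - 276)*(-195) = (130 - 276)*(-195) = -146*(-195) = 28470)
H/(37046 + 21873) + 214607/g(-13) = 28470/(37046 + 21873) + 214607/(-3) = 28470/58919 + 214607*(-1/3) = 28470*(1/58919) - 214607/3 = 28470/58919 - 214607/3 = -12644344423/176757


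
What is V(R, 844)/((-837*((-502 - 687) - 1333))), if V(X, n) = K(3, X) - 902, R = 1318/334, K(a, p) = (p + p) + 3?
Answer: -16535/39169182 ≈ -0.00042214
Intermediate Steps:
K(a, p) = 3 + 2*p (K(a, p) = 2*p + 3 = 3 + 2*p)
R = 659/167 (R = 1318*(1/334) = 659/167 ≈ 3.9461)
V(X, n) = -899 + 2*X (V(X, n) = (3 + 2*X) - 902 = -899 + 2*X)
V(R, 844)/((-837*((-502 - 687) - 1333))) = (-899 + 2*(659/167))/((-837*((-502 - 687) - 1333))) = (-899 + 1318/167)/((-837*(-1189 - 1333))) = -148815/(167*((-837*(-2522)))) = -148815/167/2110914 = -148815/167*1/2110914 = -16535/39169182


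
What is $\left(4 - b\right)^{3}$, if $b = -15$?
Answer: $6859$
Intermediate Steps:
$\left(4 - b\right)^{3} = \left(4 - -15\right)^{3} = \left(4 + 15\right)^{3} = 19^{3} = 6859$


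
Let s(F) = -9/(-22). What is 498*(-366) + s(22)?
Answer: -4009887/22 ≈ -1.8227e+5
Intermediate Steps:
s(F) = 9/22 (s(F) = -9*(-1/22) = 9/22)
498*(-366) + s(22) = 498*(-366) + 9/22 = -182268 + 9/22 = -4009887/22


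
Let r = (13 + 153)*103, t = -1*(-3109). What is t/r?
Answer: 3109/17098 ≈ 0.18183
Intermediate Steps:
t = 3109
r = 17098 (r = 166*103 = 17098)
t/r = 3109/17098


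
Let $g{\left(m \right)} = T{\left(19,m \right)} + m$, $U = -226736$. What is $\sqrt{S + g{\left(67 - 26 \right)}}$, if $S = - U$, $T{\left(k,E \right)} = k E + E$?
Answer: $\sqrt{227597} \approx 477.07$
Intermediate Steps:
$T{\left(k,E \right)} = E + E k$ ($T{\left(k,E \right)} = E k + E = E + E k$)
$g{\left(m \right)} = 21 m$ ($g{\left(m \right)} = m \left(1 + 19\right) + m = m 20 + m = 20 m + m = 21 m$)
$S = 226736$ ($S = \left(-1\right) \left(-226736\right) = 226736$)
$\sqrt{S + g{\left(67 - 26 \right)}} = \sqrt{226736 + 21 \left(67 - 26\right)} = \sqrt{226736 + 21 \cdot 41} = \sqrt{226736 + 861} = \sqrt{227597}$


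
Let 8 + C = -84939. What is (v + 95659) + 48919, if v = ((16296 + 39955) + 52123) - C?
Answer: 337899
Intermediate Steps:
C = -84947 (C = -8 - 84939 = -84947)
v = 193321 (v = ((16296 + 39955) + 52123) - 1*(-84947) = (56251 + 52123) + 84947 = 108374 + 84947 = 193321)
(v + 95659) + 48919 = (193321 + 95659) + 48919 = 288980 + 48919 = 337899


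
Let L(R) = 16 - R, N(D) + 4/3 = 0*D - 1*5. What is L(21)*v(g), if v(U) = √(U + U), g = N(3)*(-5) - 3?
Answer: -10*√129/3 ≈ -37.859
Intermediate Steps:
N(D) = -19/3 (N(D) = -4/3 + (0*D - 1*5) = -4/3 + (0 - 5) = -4/3 - 5 = -19/3)
g = 86/3 (g = -19/3*(-5) - 3 = 95/3 - 3 = 86/3 ≈ 28.667)
v(U) = √2*√U (v(U) = √(2*U) = √2*√U)
L(21)*v(g) = (16 - 1*21)*(√2*√(86/3)) = (16 - 21)*(√2*(√258/3)) = -10*√129/3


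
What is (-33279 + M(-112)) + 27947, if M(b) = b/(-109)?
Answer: -581076/109 ≈ -5331.0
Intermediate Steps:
M(b) = -b/109 (M(b) = b*(-1/109) = -b/109)
(-33279 + M(-112)) + 27947 = (-33279 - 1/109*(-112)) + 27947 = (-33279 + 112/109) + 27947 = -3627299/109 + 27947 = -581076/109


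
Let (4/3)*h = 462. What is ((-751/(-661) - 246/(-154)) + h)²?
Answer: 1263794039114161/10362018436 ≈ 1.2196e+5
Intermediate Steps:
h = 693/2 (h = (¾)*462 = 693/2 ≈ 346.50)
((-751/(-661) - 246/(-154)) + h)² = ((-751/(-661) - 246/(-154)) + 693/2)² = ((-751*(-1/661) - 246*(-1/154)) + 693/2)² = ((751/661 + 123/77) + 693/2)² = (139130/50897 + 693/2)² = (35549881/101794)² = 1263794039114161/10362018436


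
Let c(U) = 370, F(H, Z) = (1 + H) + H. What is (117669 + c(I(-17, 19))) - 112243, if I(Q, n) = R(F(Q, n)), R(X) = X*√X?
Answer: 5796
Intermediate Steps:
F(H, Z) = 1 + 2*H
R(X) = X^(3/2)
I(Q, n) = (1 + 2*Q)^(3/2)
(117669 + c(I(-17, 19))) - 112243 = (117669 + 370) - 112243 = 118039 - 112243 = 5796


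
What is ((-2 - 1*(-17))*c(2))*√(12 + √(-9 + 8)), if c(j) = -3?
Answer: -45*√(12 + I) ≈ -156.02 - 6.4896*I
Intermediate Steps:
((-2 - 1*(-17))*c(2))*√(12 + √(-9 + 8)) = ((-2 - 1*(-17))*(-3))*√(12 + √(-9 + 8)) = ((-2 + 17)*(-3))*√(12 + √(-1)) = (15*(-3))*√(12 + I) = -45*√(12 + I)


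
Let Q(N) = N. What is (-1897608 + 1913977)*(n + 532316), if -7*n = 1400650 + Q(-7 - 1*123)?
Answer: 38069252348/7 ≈ 5.4385e+9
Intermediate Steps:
n = -1400520/7 (n = -(1400650 + (-7 - 1*123))/7 = -(1400650 + (-7 - 123))/7 = -(1400650 - 130)/7 = -1/7*1400520 = -1400520/7 ≈ -2.0007e+5)
(-1897608 + 1913977)*(n + 532316) = (-1897608 + 1913977)*(-1400520/7 + 532316) = 16369*(2325692/7) = 38069252348/7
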